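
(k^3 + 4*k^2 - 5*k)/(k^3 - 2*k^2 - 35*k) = (k - 1)/(k - 7)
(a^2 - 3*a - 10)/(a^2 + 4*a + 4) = (a - 5)/(a + 2)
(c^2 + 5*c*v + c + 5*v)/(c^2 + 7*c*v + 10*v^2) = (c + 1)/(c + 2*v)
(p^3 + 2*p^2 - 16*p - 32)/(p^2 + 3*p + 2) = (p^2 - 16)/(p + 1)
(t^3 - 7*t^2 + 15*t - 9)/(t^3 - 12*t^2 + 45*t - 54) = (t - 1)/(t - 6)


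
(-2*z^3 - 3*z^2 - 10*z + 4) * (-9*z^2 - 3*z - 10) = 18*z^5 + 33*z^4 + 119*z^3 + 24*z^2 + 88*z - 40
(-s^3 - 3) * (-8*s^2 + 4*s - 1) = 8*s^5 - 4*s^4 + s^3 + 24*s^2 - 12*s + 3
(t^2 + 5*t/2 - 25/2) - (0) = t^2 + 5*t/2 - 25/2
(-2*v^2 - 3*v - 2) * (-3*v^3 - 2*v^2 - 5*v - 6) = 6*v^5 + 13*v^4 + 22*v^3 + 31*v^2 + 28*v + 12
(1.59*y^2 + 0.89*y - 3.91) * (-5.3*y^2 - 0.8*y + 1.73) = -8.427*y^4 - 5.989*y^3 + 22.7617*y^2 + 4.6677*y - 6.7643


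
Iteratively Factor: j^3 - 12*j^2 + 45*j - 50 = (j - 5)*(j^2 - 7*j + 10) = (j - 5)*(j - 2)*(j - 5)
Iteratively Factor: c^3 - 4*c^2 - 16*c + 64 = (c + 4)*(c^2 - 8*c + 16) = (c - 4)*(c + 4)*(c - 4)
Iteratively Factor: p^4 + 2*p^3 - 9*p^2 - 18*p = (p - 3)*(p^3 + 5*p^2 + 6*p) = (p - 3)*(p + 3)*(p^2 + 2*p) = p*(p - 3)*(p + 3)*(p + 2)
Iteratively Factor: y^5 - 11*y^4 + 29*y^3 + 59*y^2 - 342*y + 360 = (y - 3)*(y^4 - 8*y^3 + 5*y^2 + 74*y - 120) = (y - 3)*(y - 2)*(y^3 - 6*y^2 - 7*y + 60) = (y - 5)*(y - 3)*(y - 2)*(y^2 - y - 12) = (y - 5)*(y - 3)*(y - 2)*(y + 3)*(y - 4)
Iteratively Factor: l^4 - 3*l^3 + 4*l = (l)*(l^3 - 3*l^2 + 4) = l*(l - 2)*(l^2 - l - 2) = l*(l - 2)*(l + 1)*(l - 2)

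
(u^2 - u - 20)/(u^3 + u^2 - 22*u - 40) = 1/(u + 2)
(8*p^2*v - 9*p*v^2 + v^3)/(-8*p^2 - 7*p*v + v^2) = v*(-p + v)/(p + v)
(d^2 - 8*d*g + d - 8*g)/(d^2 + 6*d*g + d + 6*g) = (d - 8*g)/(d + 6*g)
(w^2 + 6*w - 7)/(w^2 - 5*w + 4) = (w + 7)/(w - 4)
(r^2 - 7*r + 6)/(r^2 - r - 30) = (r - 1)/(r + 5)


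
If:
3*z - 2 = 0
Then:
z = 2/3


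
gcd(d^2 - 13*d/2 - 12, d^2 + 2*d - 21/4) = 1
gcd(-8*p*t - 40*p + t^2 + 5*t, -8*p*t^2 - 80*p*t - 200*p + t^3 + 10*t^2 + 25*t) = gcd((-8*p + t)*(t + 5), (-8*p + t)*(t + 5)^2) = 8*p*t + 40*p - t^2 - 5*t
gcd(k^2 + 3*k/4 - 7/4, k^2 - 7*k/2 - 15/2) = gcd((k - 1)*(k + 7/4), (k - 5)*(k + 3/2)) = 1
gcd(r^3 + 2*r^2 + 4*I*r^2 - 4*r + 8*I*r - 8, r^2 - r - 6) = r + 2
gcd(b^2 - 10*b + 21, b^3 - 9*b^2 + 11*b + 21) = b^2 - 10*b + 21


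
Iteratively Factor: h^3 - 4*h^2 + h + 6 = (h - 3)*(h^2 - h - 2) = (h - 3)*(h + 1)*(h - 2)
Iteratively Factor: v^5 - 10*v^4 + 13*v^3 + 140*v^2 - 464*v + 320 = (v - 5)*(v^4 - 5*v^3 - 12*v^2 + 80*v - 64) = (v - 5)*(v - 4)*(v^3 - v^2 - 16*v + 16) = (v - 5)*(v - 4)*(v + 4)*(v^2 - 5*v + 4) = (v - 5)*(v - 4)*(v - 1)*(v + 4)*(v - 4)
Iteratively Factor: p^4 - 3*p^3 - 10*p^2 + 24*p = (p)*(p^3 - 3*p^2 - 10*p + 24) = p*(p + 3)*(p^2 - 6*p + 8) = p*(p - 4)*(p + 3)*(p - 2)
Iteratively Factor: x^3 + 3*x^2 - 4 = (x + 2)*(x^2 + x - 2) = (x - 1)*(x + 2)*(x + 2)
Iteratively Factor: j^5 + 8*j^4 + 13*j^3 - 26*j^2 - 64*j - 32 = (j + 4)*(j^4 + 4*j^3 - 3*j^2 - 14*j - 8) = (j + 1)*(j + 4)*(j^3 + 3*j^2 - 6*j - 8) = (j + 1)^2*(j + 4)*(j^2 + 2*j - 8) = (j - 2)*(j + 1)^2*(j + 4)*(j + 4)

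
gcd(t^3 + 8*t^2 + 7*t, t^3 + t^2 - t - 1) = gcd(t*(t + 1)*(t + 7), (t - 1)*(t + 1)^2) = t + 1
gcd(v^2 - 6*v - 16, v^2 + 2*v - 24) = 1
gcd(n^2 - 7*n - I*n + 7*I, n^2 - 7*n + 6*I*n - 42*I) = n - 7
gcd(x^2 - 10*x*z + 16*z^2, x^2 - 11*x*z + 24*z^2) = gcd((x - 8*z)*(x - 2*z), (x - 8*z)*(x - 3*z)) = x - 8*z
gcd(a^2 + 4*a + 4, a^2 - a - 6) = a + 2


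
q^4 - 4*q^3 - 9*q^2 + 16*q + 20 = (q - 5)*(q - 2)*(q + 1)*(q + 2)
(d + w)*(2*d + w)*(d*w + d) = 2*d^3*w + 2*d^3 + 3*d^2*w^2 + 3*d^2*w + d*w^3 + d*w^2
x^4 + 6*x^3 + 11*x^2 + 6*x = x*(x + 1)*(x + 2)*(x + 3)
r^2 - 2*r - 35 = (r - 7)*(r + 5)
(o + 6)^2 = o^2 + 12*o + 36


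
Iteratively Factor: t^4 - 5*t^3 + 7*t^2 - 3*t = (t)*(t^3 - 5*t^2 + 7*t - 3) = t*(t - 3)*(t^2 - 2*t + 1) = t*(t - 3)*(t - 1)*(t - 1)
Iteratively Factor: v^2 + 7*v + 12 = (v + 3)*(v + 4)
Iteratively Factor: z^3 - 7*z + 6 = (z - 2)*(z^2 + 2*z - 3) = (z - 2)*(z - 1)*(z + 3)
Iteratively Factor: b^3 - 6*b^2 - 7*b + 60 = (b + 3)*(b^2 - 9*b + 20) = (b - 5)*(b + 3)*(b - 4)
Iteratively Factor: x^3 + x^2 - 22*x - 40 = (x + 4)*(x^2 - 3*x - 10) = (x - 5)*(x + 4)*(x + 2)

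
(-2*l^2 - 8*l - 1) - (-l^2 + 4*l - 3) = -l^2 - 12*l + 2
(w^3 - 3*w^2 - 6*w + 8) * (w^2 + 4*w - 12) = w^5 + w^4 - 30*w^3 + 20*w^2 + 104*w - 96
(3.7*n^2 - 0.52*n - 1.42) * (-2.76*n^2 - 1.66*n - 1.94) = -10.212*n^4 - 4.7068*n^3 - 2.3956*n^2 + 3.366*n + 2.7548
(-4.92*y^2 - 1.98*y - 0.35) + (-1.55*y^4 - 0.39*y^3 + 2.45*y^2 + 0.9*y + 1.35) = -1.55*y^4 - 0.39*y^3 - 2.47*y^2 - 1.08*y + 1.0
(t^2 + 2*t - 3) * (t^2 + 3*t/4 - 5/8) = t^4 + 11*t^3/4 - 17*t^2/8 - 7*t/2 + 15/8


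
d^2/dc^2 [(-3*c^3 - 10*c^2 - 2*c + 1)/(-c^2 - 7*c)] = 2*(79*c^3 - 3*c^2 - 21*c - 49)/(c^3*(c^3 + 21*c^2 + 147*c + 343))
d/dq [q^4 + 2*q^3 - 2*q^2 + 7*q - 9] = 4*q^3 + 6*q^2 - 4*q + 7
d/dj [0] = 0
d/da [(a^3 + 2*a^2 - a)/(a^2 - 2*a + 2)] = (a^4 - 4*a^3 + 3*a^2 + 8*a - 2)/(a^4 - 4*a^3 + 8*a^2 - 8*a + 4)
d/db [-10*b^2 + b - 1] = 1 - 20*b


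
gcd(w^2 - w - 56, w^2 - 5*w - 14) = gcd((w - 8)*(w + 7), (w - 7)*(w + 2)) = 1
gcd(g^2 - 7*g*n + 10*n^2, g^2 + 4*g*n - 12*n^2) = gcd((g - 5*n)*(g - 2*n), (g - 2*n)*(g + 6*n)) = g - 2*n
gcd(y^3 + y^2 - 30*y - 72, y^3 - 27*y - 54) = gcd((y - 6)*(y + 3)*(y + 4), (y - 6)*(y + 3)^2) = y^2 - 3*y - 18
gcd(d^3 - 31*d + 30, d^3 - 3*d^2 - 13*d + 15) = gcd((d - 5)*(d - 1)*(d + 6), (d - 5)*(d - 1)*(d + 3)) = d^2 - 6*d + 5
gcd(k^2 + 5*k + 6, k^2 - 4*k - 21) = k + 3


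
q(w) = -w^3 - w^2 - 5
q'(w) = -3*w^2 - 2*w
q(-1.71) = -2.92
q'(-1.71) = -5.35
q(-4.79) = 81.96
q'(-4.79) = -59.25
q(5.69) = -221.60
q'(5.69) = -108.51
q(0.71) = -5.86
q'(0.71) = -2.93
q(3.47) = -58.82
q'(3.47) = -43.06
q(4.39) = -108.88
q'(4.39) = -66.60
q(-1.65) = -3.23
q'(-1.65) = -4.87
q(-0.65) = -5.15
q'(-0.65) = 0.03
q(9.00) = -815.00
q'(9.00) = -261.00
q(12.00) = -1877.00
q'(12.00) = -456.00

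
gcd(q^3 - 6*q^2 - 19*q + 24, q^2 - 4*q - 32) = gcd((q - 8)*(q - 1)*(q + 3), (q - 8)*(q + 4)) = q - 8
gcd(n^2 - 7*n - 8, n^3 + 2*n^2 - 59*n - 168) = n - 8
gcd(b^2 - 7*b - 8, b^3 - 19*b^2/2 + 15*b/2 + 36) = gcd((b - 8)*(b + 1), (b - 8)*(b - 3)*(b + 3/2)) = b - 8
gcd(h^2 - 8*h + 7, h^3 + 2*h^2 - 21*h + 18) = h - 1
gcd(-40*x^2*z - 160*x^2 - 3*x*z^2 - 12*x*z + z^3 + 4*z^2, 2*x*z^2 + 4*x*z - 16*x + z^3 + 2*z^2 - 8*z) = z + 4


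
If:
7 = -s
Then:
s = -7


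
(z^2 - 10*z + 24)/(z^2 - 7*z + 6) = (z - 4)/(z - 1)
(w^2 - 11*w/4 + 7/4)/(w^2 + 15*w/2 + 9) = (4*w^2 - 11*w + 7)/(2*(2*w^2 + 15*w + 18))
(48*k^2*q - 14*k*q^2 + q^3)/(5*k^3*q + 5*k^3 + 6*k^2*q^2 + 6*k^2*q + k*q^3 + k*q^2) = q*(48*k^2 - 14*k*q + q^2)/(k*(5*k^2*q + 5*k^2 + 6*k*q^2 + 6*k*q + q^3 + q^2))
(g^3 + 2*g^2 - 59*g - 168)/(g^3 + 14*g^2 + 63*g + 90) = (g^2 - g - 56)/(g^2 + 11*g + 30)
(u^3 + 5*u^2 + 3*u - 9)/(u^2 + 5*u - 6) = (u^2 + 6*u + 9)/(u + 6)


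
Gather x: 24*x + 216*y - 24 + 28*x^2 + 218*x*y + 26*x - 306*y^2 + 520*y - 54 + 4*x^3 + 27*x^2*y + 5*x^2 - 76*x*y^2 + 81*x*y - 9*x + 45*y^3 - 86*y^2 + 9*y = 4*x^3 + x^2*(27*y + 33) + x*(-76*y^2 + 299*y + 41) + 45*y^3 - 392*y^2 + 745*y - 78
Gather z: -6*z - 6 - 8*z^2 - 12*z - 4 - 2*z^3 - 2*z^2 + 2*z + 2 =-2*z^3 - 10*z^2 - 16*z - 8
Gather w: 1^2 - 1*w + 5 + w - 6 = 0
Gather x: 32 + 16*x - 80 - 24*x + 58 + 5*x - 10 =-3*x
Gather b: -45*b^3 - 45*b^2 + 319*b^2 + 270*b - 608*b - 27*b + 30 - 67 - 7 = -45*b^3 + 274*b^2 - 365*b - 44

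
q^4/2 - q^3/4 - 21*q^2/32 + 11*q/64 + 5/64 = (q/2 + 1/2)*(q - 5/4)*(q - 1/2)*(q + 1/4)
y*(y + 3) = y^2 + 3*y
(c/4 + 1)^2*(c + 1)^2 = c^4/16 + 5*c^3/8 + 33*c^2/16 + 5*c/2 + 1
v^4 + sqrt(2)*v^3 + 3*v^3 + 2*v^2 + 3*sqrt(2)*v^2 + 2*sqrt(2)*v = v*(v + 1)*(v + 2)*(v + sqrt(2))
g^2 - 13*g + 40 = (g - 8)*(g - 5)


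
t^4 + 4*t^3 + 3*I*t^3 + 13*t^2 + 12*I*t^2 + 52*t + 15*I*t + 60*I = (t + 4)*(t - 3*I)*(t + I)*(t + 5*I)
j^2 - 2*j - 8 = (j - 4)*(j + 2)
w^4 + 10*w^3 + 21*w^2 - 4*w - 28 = (w - 1)*(w + 2)^2*(w + 7)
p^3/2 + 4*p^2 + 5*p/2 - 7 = (p/2 + 1)*(p - 1)*(p + 7)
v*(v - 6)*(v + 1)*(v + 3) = v^4 - 2*v^3 - 21*v^2 - 18*v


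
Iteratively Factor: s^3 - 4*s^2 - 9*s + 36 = (s - 3)*(s^2 - s - 12) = (s - 3)*(s + 3)*(s - 4)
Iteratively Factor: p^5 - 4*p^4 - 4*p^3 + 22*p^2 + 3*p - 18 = (p + 2)*(p^4 - 6*p^3 + 8*p^2 + 6*p - 9) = (p - 3)*(p + 2)*(p^3 - 3*p^2 - p + 3) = (p - 3)*(p + 1)*(p + 2)*(p^2 - 4*p + 3) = (p - 3)^2*(p + 1)*(p + 2)*(p - 1)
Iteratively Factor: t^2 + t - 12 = (t + 4)*(t - 3)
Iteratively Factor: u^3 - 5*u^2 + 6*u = (u - 3)*(u^2 - 2*u) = u*(u - 3)*(u - 2)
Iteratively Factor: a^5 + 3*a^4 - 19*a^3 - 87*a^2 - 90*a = (a + 2)*(a^4 + a^3 - 21*a^2 - 45*a) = (a + 2)*(a + 3)*(a^3 - 2*a^2 - 15*a) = a*(a + 2)*(a + 3)*(a^2 - 2*a - 15) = a*(a + 2)*(a + 3)^2*(a - 5)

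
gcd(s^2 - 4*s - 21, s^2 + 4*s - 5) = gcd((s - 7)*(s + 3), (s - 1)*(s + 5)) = 1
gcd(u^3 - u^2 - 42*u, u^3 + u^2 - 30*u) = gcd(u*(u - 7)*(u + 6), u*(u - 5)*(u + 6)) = u^2 + 6*u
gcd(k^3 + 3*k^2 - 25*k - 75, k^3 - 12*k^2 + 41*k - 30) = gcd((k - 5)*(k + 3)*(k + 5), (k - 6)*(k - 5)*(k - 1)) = k - 5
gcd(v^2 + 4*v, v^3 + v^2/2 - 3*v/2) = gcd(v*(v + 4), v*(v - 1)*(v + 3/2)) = v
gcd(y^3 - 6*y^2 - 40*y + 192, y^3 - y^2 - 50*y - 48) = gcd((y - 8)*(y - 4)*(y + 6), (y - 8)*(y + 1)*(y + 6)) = y^2 - 2*y - 48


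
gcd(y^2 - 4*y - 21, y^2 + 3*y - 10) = 1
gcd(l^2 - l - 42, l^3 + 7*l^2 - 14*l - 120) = l + 6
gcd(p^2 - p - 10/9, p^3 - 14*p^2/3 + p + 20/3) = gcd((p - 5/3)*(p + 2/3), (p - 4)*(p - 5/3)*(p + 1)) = p - 5/3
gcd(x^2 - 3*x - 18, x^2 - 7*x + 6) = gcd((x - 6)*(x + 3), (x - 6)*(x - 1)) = x - 6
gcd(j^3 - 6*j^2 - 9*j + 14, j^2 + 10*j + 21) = 1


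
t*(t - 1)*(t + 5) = t^3 + 4*t^2 - 5*t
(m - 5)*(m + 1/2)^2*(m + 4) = m^4 - 83*m^2/4 - 81*m/4 - 5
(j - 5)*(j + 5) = j^2 - 25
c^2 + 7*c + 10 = (c + 2)*(c + 5)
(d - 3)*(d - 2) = d^2 - 5*d + 6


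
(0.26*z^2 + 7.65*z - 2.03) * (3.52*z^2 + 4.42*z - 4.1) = 0.9152*z^4 + 28.0772*z^3 + 25.6014*z^2 - 40.3376*z + 8.323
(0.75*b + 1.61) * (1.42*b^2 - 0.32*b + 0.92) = 1.065*b^3 + 2.0462*b^2 + 0.1748*b + 1.4812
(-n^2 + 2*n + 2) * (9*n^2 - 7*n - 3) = -9*n^4 + 25*n^3 + 7*n^2 - 20*n - 6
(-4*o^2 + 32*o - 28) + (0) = -4*o^2 + 32*o - 28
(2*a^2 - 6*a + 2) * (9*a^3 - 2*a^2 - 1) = 18*a^5 - 58*a^4 + 30*a^3 - 6*a^2 + 6*a - 2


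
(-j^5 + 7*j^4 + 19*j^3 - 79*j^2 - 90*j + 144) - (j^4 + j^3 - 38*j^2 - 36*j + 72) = -j^5 + 6*j^4 + 18*j^3 - 41*j^2 - 54*j + 72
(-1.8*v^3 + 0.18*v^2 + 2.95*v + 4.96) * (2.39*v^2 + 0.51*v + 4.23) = -4.302*v^5 - 0.4878*v^4 - 0.4717*v^3 + 14.1203*v^2 + 15.0081*v + 20.9808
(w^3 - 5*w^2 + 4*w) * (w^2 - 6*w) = w^5 - 11*w^4 + 34*w^3 - 24*w^2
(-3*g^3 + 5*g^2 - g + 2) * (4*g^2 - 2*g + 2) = -12*g^5 + 26*g^4 - 20*g^3 + 20*g^2 - 6*g + 4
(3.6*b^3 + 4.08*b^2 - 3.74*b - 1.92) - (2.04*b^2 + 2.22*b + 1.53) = 3.6*b^3 + 2.04*b^2 - 5.96*b - 3.45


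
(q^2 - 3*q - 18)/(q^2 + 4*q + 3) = (q - 6)/(q + 1)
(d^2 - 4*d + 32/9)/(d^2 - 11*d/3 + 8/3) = (d - 4/3)/(d - 1)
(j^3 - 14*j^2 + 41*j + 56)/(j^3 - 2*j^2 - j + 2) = (j^2 - 15*j + 56)/(j^2 - 3*j + 2)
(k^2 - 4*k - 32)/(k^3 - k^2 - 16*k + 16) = (k - 8)/(k^2 - 5*k + 4)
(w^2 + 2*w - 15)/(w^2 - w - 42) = (-w^2 - 2*w + 15)/(-w^2 + w + 42)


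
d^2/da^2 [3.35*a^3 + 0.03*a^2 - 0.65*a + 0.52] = 20.1*a + 0.06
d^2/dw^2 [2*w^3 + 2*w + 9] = 12*w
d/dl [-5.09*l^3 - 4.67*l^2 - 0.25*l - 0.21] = -15.27*l^2 - 9.34*l - 0.25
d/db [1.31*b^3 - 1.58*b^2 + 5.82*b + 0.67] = 3.93*b^2 - 3.16*b + 5.82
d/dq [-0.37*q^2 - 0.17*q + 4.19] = -0.74*q - 0.17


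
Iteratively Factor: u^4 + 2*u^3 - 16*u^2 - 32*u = (u - 4)*(u^3 + 6*u^2 + 8*u) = u*(u - 4)*(u^2 + 6*u + 8) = u*(u - 4)*(u + 2)*(u + 4)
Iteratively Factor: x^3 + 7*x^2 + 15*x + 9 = (x + 1)*(x^2 + 6*x + 9) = (x + 1)*(x + 3)*(x + 3)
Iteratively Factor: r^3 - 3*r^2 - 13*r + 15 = (r + 3)*(r^2 - 6*r + 5) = (r - 1)*(r + 3)*(r - 5)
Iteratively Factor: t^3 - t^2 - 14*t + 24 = (t - 2)*(t^2 + t - 12) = (t - 2)*(t + 4)*(t - 3)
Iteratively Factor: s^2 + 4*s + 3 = (s + 1)*(s + 3)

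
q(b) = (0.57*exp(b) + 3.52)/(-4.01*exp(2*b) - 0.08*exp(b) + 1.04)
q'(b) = (0.57*exp(b) + 3.52)*(8.02*exp(2*b) + 0.08*exp(b))/(-4.01*exp(2*b) - 0.08*exp(b) + 1.04)^2 + 0.57*exp(b)/(-4.01*exp(2*b) - 0.08*exp(b) + 1.04) = (2.2857*exp(2*b) + 28.2304*exp(b) + 0.8744)*exp(b)/(16.0801*exp(4*b) + 0.6416*exp(3*b) - 8.3344*exp(2*b) - 0.1664*exp(b) + 1.0816)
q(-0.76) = 30.16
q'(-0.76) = 432.46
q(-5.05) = 3.39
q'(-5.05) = 0.01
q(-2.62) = 3.52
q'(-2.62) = 0.21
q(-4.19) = 3.40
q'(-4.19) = 0.02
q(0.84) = -0.23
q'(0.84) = 0.43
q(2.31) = -0.02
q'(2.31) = 0.03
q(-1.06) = 7.00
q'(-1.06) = 13.43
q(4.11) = -0.00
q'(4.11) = 0.00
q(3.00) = -0.00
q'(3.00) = 0.01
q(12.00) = 0.00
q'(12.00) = 0.00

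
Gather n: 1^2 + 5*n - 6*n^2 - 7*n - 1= -6*n^2 - 2*n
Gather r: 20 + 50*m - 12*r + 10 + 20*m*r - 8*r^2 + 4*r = 50*m - 8*r^2 + r*(20*m - 8) + 30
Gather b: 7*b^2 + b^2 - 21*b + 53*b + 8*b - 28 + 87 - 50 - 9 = 8*b^2 + 40*b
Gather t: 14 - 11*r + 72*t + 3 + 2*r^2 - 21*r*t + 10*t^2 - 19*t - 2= 2*r^2 - 11*r + 10*t^2 + t*(53 - 21*r) + 15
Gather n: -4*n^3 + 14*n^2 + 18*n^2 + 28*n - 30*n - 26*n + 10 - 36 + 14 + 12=-4*n^3 + 32*n^2 - 28*n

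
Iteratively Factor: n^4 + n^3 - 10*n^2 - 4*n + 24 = (n + 2)*(n^3 - n^2 - 8*n + 12) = (n + 2)*(n + 3)*(n^2 - 4*n + 4) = (n - 2)*(n + 2)*(n + 3)*(n - 2)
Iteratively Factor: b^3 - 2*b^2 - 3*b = (b + 1)*(b^2 - 3*b) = b*(b + 1)*(b - 3)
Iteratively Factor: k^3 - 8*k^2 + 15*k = (k)*(k^2 - 8*k + 15) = k*(k - 5)*(k - 3)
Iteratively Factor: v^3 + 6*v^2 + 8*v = (v + 4)*(v^2 + 2*v) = v*(v + 4)*(v + 2)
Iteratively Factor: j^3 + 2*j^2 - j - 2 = (j - 1)*(j^2 + 3*j + 2) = (j - 1)*(j + 2)*(j + 1)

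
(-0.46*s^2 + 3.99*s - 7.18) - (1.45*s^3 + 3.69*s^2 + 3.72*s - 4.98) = -1.45*s^3 - 4.15*s^2 + 0.27*s - 2.2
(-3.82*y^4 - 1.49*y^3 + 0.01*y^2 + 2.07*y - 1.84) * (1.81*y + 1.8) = -6.9142*y^5 - 9.5729*y^4 - 2.6639*y^3 + 3.7647*y^2 + 0.3956*y - 3.312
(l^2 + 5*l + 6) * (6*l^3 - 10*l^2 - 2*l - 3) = 6*l^5 + 20*l^4 - 16*l^3 - 73*l^2 - 27*l - 18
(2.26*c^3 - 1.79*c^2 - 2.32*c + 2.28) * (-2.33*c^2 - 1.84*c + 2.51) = -5.2658*c^5 + 0.0123000000000006*c^4 + 14.3718*c^3 - 5.5365*c^2 - 10.0184*c + 5.7228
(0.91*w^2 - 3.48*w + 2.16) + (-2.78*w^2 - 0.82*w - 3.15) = -1.87*w^2 - 4.3*w - 0.99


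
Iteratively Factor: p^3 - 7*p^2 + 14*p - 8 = (p - 1)*(p^2 - 6*p + 8) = (p - 4)*(p - 1)*(p - 2)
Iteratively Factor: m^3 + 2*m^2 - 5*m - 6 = (m + 3)*(m^2 - m - 2) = (m - 2)*(m + 3)*(m + 1)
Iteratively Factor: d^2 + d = (d)*(d + 1)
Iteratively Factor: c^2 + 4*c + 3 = (c + 3)*(c + 1)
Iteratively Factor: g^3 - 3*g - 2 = (g + 1)*(g^2 - g - 2) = (g - 2)*(g + 1)*(g + 1)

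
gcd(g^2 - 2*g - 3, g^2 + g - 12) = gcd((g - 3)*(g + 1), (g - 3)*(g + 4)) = g - 3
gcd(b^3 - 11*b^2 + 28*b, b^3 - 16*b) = b^2 - 4*b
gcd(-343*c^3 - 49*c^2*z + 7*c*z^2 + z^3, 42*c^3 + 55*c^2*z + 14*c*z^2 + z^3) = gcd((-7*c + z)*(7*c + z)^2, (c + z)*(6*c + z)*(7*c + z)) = 7*c + z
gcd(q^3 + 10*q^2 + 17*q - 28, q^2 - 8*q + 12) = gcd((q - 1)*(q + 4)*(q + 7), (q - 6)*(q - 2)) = 1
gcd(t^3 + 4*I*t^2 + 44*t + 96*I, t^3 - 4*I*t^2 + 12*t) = t^2 - 4*I*t + 12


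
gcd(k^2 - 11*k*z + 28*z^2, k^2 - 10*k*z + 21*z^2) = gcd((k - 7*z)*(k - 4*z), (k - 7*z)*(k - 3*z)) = -k + 7*z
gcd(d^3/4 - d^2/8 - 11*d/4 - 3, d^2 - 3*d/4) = 1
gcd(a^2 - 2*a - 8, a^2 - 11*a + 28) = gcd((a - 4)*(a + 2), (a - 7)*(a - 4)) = a - 4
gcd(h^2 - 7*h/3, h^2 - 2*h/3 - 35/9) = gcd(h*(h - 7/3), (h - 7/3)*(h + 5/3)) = h - 7/3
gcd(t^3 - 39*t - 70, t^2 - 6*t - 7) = t - 7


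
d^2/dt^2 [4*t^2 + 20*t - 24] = 8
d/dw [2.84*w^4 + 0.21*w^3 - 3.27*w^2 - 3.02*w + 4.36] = 11.36*w^3 + 0.63*w^2 - 6.54*w - 3.02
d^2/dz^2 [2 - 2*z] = 0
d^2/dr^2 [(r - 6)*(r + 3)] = 2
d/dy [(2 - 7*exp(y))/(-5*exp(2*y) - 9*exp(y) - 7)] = (-35*exp(2*y) + 20*exp(y) + 67)*exp(y)/(25*exp(4*y) + 90*exp(3*y) + 151*exp(2*y) + 126*exp(y) + 49)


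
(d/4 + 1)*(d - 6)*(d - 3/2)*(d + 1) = d^4/4 - 5*d^3/8 - 49*d^2/8 + 15*d/4 + 9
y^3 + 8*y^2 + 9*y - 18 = (y - 1)*(y + 3)*(y + 6)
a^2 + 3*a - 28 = (a - 4)*(a + 7)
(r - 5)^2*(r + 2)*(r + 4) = r^4 - 4*r^3 - 27*r^2 + 70*r + 200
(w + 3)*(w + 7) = w^2 + 10*w + 21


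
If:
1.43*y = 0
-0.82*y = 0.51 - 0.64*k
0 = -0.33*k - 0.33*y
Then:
No Solution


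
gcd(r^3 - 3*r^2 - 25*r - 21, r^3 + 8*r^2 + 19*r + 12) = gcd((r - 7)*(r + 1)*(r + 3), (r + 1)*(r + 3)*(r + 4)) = r^2 + 4*r + 3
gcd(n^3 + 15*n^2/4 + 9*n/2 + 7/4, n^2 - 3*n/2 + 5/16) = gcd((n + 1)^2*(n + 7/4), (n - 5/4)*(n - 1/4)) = 1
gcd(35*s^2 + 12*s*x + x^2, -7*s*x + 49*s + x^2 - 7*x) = 1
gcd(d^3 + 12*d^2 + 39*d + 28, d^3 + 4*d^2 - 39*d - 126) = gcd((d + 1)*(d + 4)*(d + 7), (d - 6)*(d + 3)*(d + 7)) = d + 7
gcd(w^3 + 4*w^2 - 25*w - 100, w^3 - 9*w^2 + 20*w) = w - 5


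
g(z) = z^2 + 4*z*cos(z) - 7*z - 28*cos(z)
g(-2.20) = 41.90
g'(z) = -4*z*sin(z) + 2*z + 28*sin(z) + 4*cos(z) - 7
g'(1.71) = 16.82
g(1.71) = -6.11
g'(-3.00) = -22.60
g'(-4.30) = 24.21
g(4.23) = -6.58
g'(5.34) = 0.65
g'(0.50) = 9.98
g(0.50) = -26.07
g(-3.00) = 69.60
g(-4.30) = 66.71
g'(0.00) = -3.00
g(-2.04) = 34.79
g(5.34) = -12.76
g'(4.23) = -10.21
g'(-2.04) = -45.14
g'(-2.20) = -43.51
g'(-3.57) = -0.21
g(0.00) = -28.00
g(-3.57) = 76.19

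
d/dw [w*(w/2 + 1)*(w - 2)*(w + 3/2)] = 2*w^3 + 9*w^2/4 - 4*w - 3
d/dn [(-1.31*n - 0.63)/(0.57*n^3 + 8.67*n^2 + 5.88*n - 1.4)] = (1.4934*n^3 + 12.435*n^2 + 10.9242*n + 5.5384)/(0.3249*n^6 + 9.8838*n^5 + 81.8721*n^4 + 100.3632*n^3 + 10.2984*n^2 - 16.464*n + 1.96)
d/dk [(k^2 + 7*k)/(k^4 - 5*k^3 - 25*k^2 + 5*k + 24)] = (-k*(k + 7)*(4*k^3 - 15*k^2 - 50*k + 5) + (2*k + 7)*(k^4 - 5*k^3 - 25*k^2 + 5*k + 24))/(k^4 - 5*k^3 - 25*k^2 + 5*k + 24)^2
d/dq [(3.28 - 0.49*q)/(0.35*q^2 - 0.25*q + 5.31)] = (0.1715*q^2 - 2.296*q - 1.7819)/(0.1225*q^4 - 0.175*q^3 + 3.7795*q^2 - 2.655*q + 28.1961)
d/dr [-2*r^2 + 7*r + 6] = 7 - 4*r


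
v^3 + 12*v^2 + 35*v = v*(v + 5)*(v + 7)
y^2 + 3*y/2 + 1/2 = (y + 1/2)*(y + 1)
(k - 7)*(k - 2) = k^2 - 9*k + 14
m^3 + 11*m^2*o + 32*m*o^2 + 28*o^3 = (m + 2*o)^2*(m + 7*o)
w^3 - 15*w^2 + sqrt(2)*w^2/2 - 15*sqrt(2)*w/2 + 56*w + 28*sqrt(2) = (w - 8)*(w - 7)*(w + sqrt(2)/2)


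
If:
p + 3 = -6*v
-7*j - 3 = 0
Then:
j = -3/7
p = -6*v - 3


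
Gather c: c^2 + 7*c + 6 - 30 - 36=c^2 + 7*c - 60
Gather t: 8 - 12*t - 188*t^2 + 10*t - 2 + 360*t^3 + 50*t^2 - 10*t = 360*t^3 - 138*t^2 - 12*t + 6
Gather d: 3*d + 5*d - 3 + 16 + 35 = 8*d + 48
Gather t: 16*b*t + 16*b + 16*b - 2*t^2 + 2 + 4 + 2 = 16*b*t + 32*b - 2*t^2 + 8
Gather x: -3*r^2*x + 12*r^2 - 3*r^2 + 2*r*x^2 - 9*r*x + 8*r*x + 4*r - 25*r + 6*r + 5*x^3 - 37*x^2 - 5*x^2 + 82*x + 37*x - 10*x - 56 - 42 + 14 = 9*r^2 - 15*r + 5*x^3 + x^2*(2*r - 42) + x*(-3*r^2 - r + 109) - 84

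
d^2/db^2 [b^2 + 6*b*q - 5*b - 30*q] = 2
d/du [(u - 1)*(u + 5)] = 2*u + 4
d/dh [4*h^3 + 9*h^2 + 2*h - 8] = 12*h^2 + 18*h + 2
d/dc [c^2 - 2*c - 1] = 2*c - 2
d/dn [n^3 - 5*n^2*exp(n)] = n*(-5*n*exp(n) + 3*n - 10*exp(n))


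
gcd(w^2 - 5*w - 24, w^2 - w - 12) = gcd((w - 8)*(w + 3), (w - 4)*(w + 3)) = w + 3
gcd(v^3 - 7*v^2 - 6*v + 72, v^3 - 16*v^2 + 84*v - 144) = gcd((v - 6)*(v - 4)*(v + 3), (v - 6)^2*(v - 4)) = v^2 - 10*v + 24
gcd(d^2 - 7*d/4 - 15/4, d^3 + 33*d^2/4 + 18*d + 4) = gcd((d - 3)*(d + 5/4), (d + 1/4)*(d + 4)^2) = 1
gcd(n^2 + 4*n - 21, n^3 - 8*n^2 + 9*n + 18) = n - 3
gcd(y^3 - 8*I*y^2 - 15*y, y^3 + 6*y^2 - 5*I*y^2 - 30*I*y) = y^2 - 5*I*y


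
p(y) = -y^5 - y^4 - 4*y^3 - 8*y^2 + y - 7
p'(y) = -5*y^4 - 4*y^3 - 12*y^2 - 16*y + 1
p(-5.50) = 4528.78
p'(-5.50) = -4183.81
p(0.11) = -6.99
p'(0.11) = -0.91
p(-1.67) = -7.14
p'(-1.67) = -26.01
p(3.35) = -791.67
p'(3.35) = -967.37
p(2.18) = -156.10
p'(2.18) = -245.28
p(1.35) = -37.88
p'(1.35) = -68.92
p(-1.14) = -12.37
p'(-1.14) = 1.13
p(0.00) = -7.00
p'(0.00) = 1.00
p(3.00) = -508.00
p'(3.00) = -668.00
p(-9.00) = 54740.00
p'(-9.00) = -30716.00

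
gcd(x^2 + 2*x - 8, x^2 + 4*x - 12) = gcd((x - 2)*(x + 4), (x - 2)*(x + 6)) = x - 2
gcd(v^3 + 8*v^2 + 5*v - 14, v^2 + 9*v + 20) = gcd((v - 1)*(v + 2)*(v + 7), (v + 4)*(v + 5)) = 1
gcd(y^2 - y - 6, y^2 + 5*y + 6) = y + 2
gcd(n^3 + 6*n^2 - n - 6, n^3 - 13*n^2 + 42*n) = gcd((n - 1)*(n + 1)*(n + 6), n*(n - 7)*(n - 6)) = 1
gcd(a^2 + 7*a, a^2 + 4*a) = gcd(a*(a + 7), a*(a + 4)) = a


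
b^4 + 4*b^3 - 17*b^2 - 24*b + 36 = (b - 3)*(b - 1)*(b + 2)*(b + 6)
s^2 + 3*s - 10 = (s - 2)*(s + 5)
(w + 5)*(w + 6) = w^2 + 11*w + 30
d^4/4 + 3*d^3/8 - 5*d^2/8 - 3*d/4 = d*(d/2 + 1/2)*(d/2 + 1)*(d - 3/2)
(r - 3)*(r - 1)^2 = r^3 - 5*r^2 + 7*r - 3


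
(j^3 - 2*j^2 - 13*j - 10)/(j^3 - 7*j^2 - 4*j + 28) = (j^2 - 4*j - 5)/(j^2 - 9*j + 14)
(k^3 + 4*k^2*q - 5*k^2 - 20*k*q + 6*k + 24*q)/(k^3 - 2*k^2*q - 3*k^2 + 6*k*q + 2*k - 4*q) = (-k^2 - 4*k*q + 3*k + 12*q)/(-k^2 + 2*k*q + k - 2*q)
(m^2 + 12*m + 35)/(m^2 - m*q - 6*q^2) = (-m^2 - 12*m - 35)/(-m^2 + m*q + 6*q^2)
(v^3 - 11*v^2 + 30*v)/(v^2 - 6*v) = v - 5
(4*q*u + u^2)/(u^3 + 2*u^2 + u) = (4*q + u)/(u^2 + 2*u + 1)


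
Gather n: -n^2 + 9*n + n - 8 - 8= -n^2 + 10*n - 16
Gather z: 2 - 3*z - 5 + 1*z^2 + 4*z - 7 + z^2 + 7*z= 2*z^2 + 8*z - 10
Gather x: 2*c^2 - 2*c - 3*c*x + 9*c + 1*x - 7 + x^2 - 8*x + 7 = 2*c^2 + 7*c + x^2 + x*(-3*c - 7)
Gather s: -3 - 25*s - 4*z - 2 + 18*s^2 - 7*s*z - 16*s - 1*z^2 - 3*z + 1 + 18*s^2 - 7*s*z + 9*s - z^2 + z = 36*s^2 + s*(-14*z - 32) - 2*z^2 - 6*z - 4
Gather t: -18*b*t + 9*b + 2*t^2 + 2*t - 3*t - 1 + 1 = 9*b + 2*t^2 + t*(-18*b - 1)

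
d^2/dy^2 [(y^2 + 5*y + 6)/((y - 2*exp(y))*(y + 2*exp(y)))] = 2*(8*y^4*exp(2*y) + 24*y^3*exp(2*y) + 5*y^3 + 32*y^2*exp(4*y) - 60*y^2*exp(2*y) + 18*y^2 + 96*y*exp(4*y) - 132*y*exp(2*y) + 48*exp(4*y) + 24*exp(2*y))/(y^6 - 12*y^4*exp(2*y) + 48*y^2*exp(4*y) - 64*exp(6*y))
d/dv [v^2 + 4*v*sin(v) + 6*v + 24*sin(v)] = 4*v*cos(v) + 2*v + 4*sin(v) + 24*cos(v) + 6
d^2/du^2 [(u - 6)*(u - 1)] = 2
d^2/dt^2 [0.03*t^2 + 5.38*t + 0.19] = 0.0600000000000000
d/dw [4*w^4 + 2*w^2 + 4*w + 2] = 16*w^3 + 4*w + 4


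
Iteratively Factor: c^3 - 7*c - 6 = (c + 1)*(c^2 - c - 6) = (c - 3)*(c + 1)*(c + 2)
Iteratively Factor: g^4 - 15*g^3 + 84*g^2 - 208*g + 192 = (g - 4)*(g^3 - 11*g^2 + 40*g - 48) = (g - 4)*(g - 3)*(g^2 - 8*g + 16) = (g - 4)^2*(g - 3)*(g - 4)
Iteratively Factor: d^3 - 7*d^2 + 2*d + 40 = (d - 5)*(d^2 - 2*d - 8) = (d - 5)*(d + 2)*(d - 4)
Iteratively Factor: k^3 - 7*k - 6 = (k + 1)*(k^2 - k - 6) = (k + 1)*(k + 2)*(k - 3)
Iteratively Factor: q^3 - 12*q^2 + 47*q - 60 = (q - 5)*(q^2 - 7*q + 12) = (q - 5)*(q - 4)*(q - 3)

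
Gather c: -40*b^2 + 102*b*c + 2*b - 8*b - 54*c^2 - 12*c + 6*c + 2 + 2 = -40*b^2 - 6*b - 54*c^2 + c*(102*b - 6) + 4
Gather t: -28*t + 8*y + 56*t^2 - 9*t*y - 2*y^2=56*t^2 + t*(-9*y - 28) - 2*y^2 + 8*y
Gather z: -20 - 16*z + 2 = -16*z - 18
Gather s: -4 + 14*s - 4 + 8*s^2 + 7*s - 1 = 8*s^2 + 21*s - 9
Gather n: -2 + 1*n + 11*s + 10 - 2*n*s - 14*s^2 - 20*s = n*(1 - 2*s) - 14*s^2 - 9*s + 8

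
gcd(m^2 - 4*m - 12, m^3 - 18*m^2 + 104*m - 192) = m - 6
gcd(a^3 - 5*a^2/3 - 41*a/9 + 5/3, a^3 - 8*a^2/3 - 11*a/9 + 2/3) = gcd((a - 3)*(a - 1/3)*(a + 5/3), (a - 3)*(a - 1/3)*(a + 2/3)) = a^2 - 10*a/3 + 1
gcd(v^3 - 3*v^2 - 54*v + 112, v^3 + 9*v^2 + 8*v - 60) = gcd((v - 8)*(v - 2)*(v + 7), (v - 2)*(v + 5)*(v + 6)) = v - 2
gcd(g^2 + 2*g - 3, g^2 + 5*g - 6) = g - 1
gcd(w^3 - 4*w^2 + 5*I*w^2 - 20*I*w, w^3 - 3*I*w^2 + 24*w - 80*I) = w + 5*I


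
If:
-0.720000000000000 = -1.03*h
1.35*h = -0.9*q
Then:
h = 0.70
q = -1.05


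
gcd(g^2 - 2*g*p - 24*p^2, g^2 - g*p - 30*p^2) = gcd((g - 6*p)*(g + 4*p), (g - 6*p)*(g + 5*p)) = -g + 6*p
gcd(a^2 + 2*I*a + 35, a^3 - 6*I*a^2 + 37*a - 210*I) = a - 5*I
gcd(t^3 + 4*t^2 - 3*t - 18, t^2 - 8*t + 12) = t - 2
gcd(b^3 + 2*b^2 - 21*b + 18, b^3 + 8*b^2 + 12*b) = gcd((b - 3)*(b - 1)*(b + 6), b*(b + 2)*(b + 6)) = b + 6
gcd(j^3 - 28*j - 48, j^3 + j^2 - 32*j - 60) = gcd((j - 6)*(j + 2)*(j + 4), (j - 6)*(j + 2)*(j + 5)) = j^2 - 4*j - 12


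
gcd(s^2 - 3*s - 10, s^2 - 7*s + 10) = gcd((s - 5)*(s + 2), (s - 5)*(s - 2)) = s - 5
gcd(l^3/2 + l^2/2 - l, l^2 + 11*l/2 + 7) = l + 2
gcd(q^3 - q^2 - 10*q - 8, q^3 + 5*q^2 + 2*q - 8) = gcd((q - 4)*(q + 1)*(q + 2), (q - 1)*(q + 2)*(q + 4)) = q + 2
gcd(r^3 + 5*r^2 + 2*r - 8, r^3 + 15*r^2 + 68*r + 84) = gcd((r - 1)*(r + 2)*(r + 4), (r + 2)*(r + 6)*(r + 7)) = r + 2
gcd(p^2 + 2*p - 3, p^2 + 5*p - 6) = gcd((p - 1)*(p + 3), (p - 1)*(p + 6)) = p - 1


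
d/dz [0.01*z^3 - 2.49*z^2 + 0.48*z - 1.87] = 0.03*z^2 - 4.98*z + 0.48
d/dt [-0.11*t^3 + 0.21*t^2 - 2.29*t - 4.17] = -0.33*t^2 + 0.42*t - 2.29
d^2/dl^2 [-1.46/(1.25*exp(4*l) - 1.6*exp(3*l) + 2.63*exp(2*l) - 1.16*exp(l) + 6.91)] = (-1.46*(5.0*exp(3*l) - 4.8*exp(2*l) + 5.26*exp(l) - 1.16)*(10.0*exp(3*l) - 9.6*exp(2*l) + 10.52*exp(l) - 2.32)*exp(l) + (29.2*exp(3*l) - 21.024*exp(2*l) + 15.3592*exp(l) - 1.6936)*(1.25*exp(4*l) - 1.6*exp(3*l) + 2.63*exp(2*l) - 1.16*exp(l) + 6.91))*exp(l)/(1.25*exp(4*l) - 1.6*exp(3*l) + 2.63*exp(2*l) - 1.16*exp(l) + 6.91)^3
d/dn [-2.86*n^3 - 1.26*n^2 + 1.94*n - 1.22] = -8.58*n^2 - 2.52*n + 1.94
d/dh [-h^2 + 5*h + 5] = 5 - 2*h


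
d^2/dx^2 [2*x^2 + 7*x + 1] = 4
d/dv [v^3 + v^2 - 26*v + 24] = 3*v^2 + 2*v - 26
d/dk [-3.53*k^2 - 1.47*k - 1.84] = -7.06*k - 1.47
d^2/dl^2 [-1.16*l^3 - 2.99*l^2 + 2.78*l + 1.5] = -6.96*l - 5.98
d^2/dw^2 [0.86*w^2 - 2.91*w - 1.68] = 1.72000000000000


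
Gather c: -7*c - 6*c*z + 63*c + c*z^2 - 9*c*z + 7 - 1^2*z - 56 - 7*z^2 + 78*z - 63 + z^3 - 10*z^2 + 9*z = c*(z^2 - 15*z + 56) + z^3 - 17*z^2 + 86*z - 112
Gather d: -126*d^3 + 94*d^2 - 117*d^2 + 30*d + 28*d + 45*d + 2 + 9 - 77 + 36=-126*d^3 - 23*d^2 + 103*d - 30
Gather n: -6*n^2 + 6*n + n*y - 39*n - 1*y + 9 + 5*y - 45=-6*n^2 + n*(y - 33) + 4*y - 36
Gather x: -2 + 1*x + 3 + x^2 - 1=x^2 + x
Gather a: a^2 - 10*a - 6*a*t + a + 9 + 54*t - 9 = a^2 + a*(-6*t - 9) + 54*t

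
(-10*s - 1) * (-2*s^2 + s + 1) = 20*s^3 - 8*s^2 - 11*s - 1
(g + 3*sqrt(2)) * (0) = 0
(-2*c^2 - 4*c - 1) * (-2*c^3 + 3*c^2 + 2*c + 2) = 4*c^5 + 2*c^4 - 14*c^3 - 15*c^2 - 10*c - 2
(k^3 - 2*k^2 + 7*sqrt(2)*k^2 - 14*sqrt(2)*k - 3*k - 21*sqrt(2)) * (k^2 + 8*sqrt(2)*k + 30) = k^5 - 2*k^4 + 15*sqrt(2)*k^4 - 30*sqrt(2)*k^3 + 139*k^3 - 284*k^2 + 165*sqrt(2)*k^2 - 420*sqrt(2)*k - 426*k - 630*sqrt(2)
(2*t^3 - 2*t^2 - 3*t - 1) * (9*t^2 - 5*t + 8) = 18*t^5 - 28*t^4 - t^3 - 10*t^2 - 19*t - 8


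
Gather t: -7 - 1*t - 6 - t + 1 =-2*t - 12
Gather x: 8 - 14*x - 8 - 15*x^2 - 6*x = -15*x^2 - 20*x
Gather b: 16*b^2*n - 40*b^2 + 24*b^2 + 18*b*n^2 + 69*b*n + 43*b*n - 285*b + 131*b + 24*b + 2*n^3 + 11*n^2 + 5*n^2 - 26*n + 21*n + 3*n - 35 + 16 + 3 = b^2*(16*n - 16) + b*(18*n^2 + 112*n - 130) + 2*n^3 + 16*n^2 - 2*n - 16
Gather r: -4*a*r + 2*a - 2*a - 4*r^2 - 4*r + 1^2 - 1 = -4*r^2 + r*(-4*a - 4)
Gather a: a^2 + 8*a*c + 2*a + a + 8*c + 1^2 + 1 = a^2 + a*(8*c + 3) + 8*c + 2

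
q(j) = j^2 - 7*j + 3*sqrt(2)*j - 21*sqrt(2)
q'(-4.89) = -12.54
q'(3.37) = 3.98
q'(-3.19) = -9.14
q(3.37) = -27.63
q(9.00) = 26.49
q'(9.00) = 15.24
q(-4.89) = 7.70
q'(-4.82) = -12.40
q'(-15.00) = -32.76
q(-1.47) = -23.48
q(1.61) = -31.55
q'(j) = 2*j - 7 + 3*sqrt(2)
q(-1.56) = -22.96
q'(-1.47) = -5.70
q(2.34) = -30.68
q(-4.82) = 6.82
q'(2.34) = 1.92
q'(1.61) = 0.46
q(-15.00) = 236.66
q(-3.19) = -10.73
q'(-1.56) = -5.88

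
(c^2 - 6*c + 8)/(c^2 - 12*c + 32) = (c - 2)/(c - 8)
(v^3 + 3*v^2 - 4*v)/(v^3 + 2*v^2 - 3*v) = (v + 4)/(v + 3)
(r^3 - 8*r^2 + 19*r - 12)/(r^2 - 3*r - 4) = (r^2 - 4*r + 3)/(r + 1)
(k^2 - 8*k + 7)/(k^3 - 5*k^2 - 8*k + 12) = (k - 7)/(k^2 - 4*k - 12)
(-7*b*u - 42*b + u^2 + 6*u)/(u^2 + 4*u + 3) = (-7*b*u - 42*b + u^2 + 6*u)/(u^2 + 4*u + 3)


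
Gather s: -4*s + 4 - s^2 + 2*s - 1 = -s^2 - 2*s + 3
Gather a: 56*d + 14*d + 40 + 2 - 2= 70*d + 40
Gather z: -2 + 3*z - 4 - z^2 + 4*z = -z^2 + 7*z - 6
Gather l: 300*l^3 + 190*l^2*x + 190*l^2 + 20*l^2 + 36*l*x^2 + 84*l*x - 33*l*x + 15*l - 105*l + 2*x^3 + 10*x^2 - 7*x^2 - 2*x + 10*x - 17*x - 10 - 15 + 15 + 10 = 300*l^3 + l^2*(190*x + 210) + l*(36*x^2 + 51*x - 90) + 2*x^3 + 3*x^2 - 9*x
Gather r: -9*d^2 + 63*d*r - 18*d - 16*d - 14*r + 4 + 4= -9*d^2 - 34*d + r*(63*d - 14) + 8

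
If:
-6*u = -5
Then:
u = 5/6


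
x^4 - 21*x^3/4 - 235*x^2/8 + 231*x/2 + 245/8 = (x - 7)*(x - 7/2)*(x + 1/4)*(x + 5)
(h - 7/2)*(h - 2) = h^2 - 11*h/2 + 7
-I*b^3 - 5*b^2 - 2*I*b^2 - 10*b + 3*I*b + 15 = (b + 3)*(b - 5*I)*(-I*b + I)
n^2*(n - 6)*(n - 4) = n^4 - 10*n^3 + 24*n^2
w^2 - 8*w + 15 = (w - 5)*(w - 3)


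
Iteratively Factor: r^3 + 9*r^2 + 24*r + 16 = (r + 4)*(r^2 + 5*r + 4) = (r + 1)*(r + 4)*(r + 4)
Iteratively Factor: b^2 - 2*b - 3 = (b - 3)*(b + 1)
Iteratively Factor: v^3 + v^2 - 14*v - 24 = (v + 2)*(v^2 - v - 12) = (v + 2)*(v + 3)*(v - 4)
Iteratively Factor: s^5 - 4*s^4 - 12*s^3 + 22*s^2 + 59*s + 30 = (s + 1)*(s^4 - 5*s^3 - 7*s^2 + 29*s + 30) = (s + 1)^2*(s^3 - 6*s^2 - s + 30) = (s - 3)*(s + 1)^2*(s^2 - 3*s - 10) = (s - 5)*(s - 3)*(s + 1)^2*(s + 2)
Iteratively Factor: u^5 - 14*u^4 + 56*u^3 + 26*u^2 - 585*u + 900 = (u - 5)*(u^4 - 9*u^3 + 11*u^2 + 81*u - 180) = (u - 5)*(u - 4)*(u^3 - 5*u^2 - 9*u + 45) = (u - 5)*(u - 4)*(u - 3)*(u^2 - 2*u - 15) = (u - 5)*(u - 4)*(u - 3)*(u + 3)*(u - 5)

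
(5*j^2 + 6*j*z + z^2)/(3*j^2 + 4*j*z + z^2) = (5*j + z)/(3*j + z)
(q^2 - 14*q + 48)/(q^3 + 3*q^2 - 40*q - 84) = (q - 8)/(q^2 + 9*q + 14)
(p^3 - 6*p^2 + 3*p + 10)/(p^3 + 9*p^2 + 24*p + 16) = (p^2 - 7*p + 10)/(p^2 + 8*p + 16)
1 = 1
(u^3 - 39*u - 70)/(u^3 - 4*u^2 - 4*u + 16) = (u^2 - 2*u - 35)/(u^2 - 6*u + 8)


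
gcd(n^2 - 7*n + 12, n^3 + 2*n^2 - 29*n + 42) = n - 3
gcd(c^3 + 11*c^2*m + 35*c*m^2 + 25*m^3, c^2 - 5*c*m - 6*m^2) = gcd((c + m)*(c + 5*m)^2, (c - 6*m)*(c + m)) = c + m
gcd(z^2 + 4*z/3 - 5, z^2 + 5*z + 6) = z + 3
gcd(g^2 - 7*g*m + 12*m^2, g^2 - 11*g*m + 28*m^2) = g - 4*m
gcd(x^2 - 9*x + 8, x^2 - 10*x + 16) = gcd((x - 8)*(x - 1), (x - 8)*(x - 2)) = x - 8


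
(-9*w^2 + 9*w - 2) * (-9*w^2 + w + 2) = 81*w^4 - 90*w^3 + 9*w^2 + 16*w - 4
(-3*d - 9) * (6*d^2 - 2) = -18*d^3 - 54*d^2 + 6*d + 18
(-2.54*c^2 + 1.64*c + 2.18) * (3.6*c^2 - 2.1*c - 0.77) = -9.144*c^4 + 11.238*c^3 + 6.3598*c^2 - 5.8408*c - 1.6786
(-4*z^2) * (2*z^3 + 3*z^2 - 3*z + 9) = -8*z^5 - 12*z^4 + 12*z^3 - 36*z^2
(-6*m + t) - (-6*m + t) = 0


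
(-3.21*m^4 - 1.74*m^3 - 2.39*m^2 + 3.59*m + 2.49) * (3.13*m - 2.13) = -10.0473*m^5 + 1.3911*m^4 - 3.7745*m^3 + 16.3274*m^2 + 0.147000000000001*m - 5.3037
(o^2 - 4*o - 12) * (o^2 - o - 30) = o^4 - 5*o^3 - 38*o^2 + 132*o + 360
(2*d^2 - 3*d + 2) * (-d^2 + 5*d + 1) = -2*d^4 + 13*d^3 - 15*d^2 + 7*d + 2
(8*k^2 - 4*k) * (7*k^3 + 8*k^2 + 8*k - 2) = 56*k^5 + 36*k^4 + 32*k^3 - 48*k^2 + 8*k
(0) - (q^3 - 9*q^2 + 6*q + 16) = -q^3 + 9*q^2 - 6*q - 16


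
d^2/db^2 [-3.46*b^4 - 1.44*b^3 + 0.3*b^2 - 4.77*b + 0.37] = -41.52*b^2 - 8.64*b + 0.6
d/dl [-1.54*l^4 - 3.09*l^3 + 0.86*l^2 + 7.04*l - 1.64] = -6.16*l^3 - 9.27*l^2 + 1.72*l + 7.04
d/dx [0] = 0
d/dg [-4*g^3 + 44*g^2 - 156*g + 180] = -12*g^2 + 88*g - 156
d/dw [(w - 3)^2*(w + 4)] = (w - 3)*(3*w + 5)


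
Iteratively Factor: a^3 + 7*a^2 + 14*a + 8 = (a + 1)*(a^2 + 6*a + 8) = (a + 1)*(a + 4)*(a + 2)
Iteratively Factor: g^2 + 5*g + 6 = (g + 2)*(g + 3)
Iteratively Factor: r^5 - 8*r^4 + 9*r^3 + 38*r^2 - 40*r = (r + 2)*(r^4 - 10*r^3 + 29*r^2 - 20*r) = (r - 1)*(r + 2)*(r^3 - 9*r^2 + 20*r) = r*(r - 1)*(r + 2)*(r^2 - 9*r + 20) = r*(r - 5)*(r - 1)*(r + 2)*(r - 4)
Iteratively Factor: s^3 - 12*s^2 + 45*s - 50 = (s - 2)*(s^2 - 10*s + 25) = (s - 5)*(s - 2)*(s - 5)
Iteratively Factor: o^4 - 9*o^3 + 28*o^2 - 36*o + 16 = (o - 1)*(o^3 - 8*o^2 + 20*o - 16) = (o - 2)*(o - 1)*(o^2 - 6*o + 8) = (o - 4)*(o - 2)*(o - 1)*(o - 2)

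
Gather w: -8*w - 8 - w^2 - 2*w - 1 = -w^2 - 10*w - 9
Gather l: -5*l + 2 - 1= 1 - 5*l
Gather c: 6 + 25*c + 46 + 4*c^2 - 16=4*c^2 + 25*c + 36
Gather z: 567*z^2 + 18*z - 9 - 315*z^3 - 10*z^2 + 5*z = -315*z^3 + 557*z^2 + 23*z - 9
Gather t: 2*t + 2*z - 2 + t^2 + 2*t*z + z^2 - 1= t^2 + t*(2*z + 2) + z^2 + 2*z - 3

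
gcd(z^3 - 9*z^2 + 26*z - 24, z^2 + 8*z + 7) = 1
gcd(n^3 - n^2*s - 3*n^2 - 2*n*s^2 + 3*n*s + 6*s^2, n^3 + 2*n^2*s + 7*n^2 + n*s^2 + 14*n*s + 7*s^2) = n + s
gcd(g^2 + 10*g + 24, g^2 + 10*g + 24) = g^2 + 10*g + 24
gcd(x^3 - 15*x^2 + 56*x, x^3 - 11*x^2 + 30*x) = x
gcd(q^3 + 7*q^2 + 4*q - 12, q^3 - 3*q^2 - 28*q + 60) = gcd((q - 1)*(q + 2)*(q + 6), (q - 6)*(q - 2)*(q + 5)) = 1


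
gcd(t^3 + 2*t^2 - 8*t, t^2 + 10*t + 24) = t + 4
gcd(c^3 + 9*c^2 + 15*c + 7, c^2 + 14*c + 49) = c + 7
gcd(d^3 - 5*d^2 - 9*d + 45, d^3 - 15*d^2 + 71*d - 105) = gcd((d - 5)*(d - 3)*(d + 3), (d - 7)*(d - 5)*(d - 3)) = d^2 - 8*d + 15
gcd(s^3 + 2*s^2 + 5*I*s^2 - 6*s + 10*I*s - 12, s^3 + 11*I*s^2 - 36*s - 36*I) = s^2 + 5*I*s - 6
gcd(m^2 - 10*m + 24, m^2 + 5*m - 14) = 1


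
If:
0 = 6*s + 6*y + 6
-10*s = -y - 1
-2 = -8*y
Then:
No Solution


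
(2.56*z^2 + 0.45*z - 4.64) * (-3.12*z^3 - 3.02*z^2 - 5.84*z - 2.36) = -7.9872*z^5 - 9.1352*z^4 - 1.8326*z^3 + 5.3432*z^2 + 26.0356*z + 10.9504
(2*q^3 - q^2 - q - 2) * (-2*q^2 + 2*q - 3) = -4*q^5 + 6*q^4 - 6*q^3 + 5*q^2 - q + 6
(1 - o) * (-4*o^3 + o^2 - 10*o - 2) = 4*o^4 - 5*o^3 + 11*o^2 - 8*o - 2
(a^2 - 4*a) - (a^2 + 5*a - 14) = 14 - 9*a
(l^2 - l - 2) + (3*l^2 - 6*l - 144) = 4*l^2 - 7*l - 146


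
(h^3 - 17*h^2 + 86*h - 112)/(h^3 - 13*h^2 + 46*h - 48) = (h - 7)/(h - 3)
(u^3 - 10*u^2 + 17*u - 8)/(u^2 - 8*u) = u - 2 + 1/u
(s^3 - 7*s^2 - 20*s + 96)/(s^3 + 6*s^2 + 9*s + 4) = (s^2 - 11*s + 24)/(s^2 + 2*s + 1)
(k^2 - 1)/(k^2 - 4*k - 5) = (k - 1)/(k - 5)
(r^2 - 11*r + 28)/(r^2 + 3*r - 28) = (r - 7)/(r + 7)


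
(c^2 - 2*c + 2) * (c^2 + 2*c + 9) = c^4 + 7*c^2 - 14*c + 18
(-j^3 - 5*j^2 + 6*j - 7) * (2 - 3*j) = 3*j^4 + 13*j^3 - 28*j^2 + 33*j - 14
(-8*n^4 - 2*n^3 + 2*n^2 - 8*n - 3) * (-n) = 8*n^5 + 2*n^4 - 2*n^3 + 8*n^2 + 3*n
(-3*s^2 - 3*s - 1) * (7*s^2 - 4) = -21*s^4 - 21*s^3 + 5*s^2 + 12*s + 4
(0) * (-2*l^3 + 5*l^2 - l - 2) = 0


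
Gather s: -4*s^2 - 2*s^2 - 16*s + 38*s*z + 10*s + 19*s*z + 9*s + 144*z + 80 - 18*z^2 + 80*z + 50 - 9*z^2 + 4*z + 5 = -6*s^2 + s*(57*z + 3) - 27*z^2 + 228*z + 135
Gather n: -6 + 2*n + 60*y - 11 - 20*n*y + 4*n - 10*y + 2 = n*(6 - 20*y) + 50*y - 15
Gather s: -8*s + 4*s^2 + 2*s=4*s^2 - 6*s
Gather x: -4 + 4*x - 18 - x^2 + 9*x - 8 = -x^2 + 13*x - 30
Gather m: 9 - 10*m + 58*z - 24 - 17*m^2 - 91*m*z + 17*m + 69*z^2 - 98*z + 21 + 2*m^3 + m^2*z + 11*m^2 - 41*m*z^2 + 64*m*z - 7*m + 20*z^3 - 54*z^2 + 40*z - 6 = 2*m^3 + m^2*(z - 6) + m*(-41*z^2 - 27*z) + 20*z^3 + 15*z^2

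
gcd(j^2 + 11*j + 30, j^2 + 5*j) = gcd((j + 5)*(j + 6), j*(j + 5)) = j + 5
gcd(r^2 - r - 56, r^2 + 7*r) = r + 7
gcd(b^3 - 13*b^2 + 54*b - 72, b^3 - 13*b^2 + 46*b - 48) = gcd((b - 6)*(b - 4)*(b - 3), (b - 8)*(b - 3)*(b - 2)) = b - 3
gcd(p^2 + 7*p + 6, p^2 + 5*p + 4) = p + 1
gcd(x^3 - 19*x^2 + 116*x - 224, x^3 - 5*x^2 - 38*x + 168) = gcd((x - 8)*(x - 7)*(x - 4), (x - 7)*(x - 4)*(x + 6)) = x^2 - 11*x + 28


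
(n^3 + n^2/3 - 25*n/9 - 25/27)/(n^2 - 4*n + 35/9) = (9*n^2 + 18*n + 5)/(3*(3*n - 7))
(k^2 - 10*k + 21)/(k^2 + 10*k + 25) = (k^2 - 10*k + 21)/(k^2 + 10*k + 25)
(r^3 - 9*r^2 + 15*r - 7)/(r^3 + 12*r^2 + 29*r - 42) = (r^2 - 8*r + 7)/(r^2 + 13*r + 42)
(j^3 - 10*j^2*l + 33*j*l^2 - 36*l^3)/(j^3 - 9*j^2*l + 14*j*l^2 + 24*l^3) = (j^2 - 6*j*l + 9*l^2)/(j^2 - 5*j*l - 6*l^2)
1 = 1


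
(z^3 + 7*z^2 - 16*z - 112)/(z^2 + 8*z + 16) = (z^2 + 3*z - 28)/(z + 4)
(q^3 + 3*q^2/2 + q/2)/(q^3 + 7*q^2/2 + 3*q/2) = (q + 1)/(q + 3)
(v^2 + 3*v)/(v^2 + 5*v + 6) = v/(v + 2)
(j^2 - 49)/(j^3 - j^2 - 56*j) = (j - 7)/(j*(j - 8))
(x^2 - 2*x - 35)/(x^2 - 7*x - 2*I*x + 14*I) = (x + 5)/(x - 2*I)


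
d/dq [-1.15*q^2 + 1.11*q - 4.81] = 1.11 - 2.3*q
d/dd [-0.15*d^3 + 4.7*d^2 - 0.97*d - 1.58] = -0.45*d^2 + 9.4*d - 0.97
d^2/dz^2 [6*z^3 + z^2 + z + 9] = 36*z + 2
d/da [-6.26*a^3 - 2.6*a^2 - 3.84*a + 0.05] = -18.78*a^2 - 5.2*a - 3.84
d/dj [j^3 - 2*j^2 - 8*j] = 3*j^2 - 4*j - 8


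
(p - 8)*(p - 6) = p^2 - 14*p + 48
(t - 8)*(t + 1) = t^2 - 7*t - 8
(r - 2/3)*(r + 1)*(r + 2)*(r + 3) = r^4 + 16*r^3/3 + 7*r^2 - 4*r/3 - 4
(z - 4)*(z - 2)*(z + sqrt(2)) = z^3 - 6*z^2 + sqrt(2)*z^2 - 6*sqrt(2)*z + 8*z + 8*sqrt(2)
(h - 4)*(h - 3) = h^2 - 7*h + 12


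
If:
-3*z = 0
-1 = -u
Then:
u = 1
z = 0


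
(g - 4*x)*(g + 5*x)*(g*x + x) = g^3*x + g^2*x^2 + g^2*x - 20*g*x^3 + g*x^2 - 20*x^3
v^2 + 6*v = v*(v + 6)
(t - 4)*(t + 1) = t^2 - 3*t - 4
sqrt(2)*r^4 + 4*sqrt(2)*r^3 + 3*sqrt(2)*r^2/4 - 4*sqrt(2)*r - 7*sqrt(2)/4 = (r - 1)*(r + 1)*(r + 7/2)*(sqrt(2)*r + sqrt(2)/2)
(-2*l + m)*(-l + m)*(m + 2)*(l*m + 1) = 2*l^3*m^2 + 4*l^3*m - 3*l^2*m^3 - 6*l^2*m^2 + 2*l^2*m + 4*l^2 + l*m^4 + 2*l*m^3 - 3*l*m^2 - 6*l*m + m^3 + 2*m^2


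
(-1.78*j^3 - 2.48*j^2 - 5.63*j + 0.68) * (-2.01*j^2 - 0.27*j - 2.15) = 3.5778*j^5 + 5.4654*j^4 + 15.8129*j^3 + 5.4853*j^2 + 11.9209*j - 1.462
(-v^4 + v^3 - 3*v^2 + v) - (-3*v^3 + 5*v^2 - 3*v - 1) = -v^4 + 4*v^3 - 8*v^2 + 4*v + 1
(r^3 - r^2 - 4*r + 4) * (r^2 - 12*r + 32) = r^5 - 13*r^4 + 40*r^3 + 20*r^2 - 176*r + 128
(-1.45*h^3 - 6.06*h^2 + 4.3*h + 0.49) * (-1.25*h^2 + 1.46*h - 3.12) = 1.8125*h^5 + 5.458*h^4 - 9.6986*h^3 + 24.5727*h^2 - 12.7006*h - 1.5288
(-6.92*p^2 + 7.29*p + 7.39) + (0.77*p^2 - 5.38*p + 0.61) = -6.15*p^2 + 1.91*p + 8.0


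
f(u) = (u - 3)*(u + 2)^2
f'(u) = (u - 3)*(2*u + 4) + (u + 2)^2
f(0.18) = -13.40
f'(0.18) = -7.54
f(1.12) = -18.30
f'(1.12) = -2.00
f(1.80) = -17.33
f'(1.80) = 5.32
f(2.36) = -12.17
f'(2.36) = 13.43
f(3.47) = 14.06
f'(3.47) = 35.06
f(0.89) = -17.62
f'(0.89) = -3.84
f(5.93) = 184.25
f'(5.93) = 109.35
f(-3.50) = -14.62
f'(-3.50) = 21.75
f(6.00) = 192.00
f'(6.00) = 112.00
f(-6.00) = -144.00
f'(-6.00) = 88.00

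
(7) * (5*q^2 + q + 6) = 35*q^2 + 7*q + 42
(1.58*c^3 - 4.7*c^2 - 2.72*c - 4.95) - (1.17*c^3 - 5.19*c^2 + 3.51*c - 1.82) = 0.41*c^3 + 0.49*c^2 - 6.23*c - 3.13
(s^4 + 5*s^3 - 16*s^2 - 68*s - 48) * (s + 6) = s^5 + 11*s^4 + 14*s^3 - 164*s^2 - 456*s - 288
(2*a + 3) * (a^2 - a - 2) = 2*a^3 + a^2 - 7*a - 6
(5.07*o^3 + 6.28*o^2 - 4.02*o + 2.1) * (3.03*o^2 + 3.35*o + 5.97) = 15.3621*o^5 + 36.0129*o^4 + 39.1253*o^3 + 30.3876*o^2 - 16.9644*o + 12.537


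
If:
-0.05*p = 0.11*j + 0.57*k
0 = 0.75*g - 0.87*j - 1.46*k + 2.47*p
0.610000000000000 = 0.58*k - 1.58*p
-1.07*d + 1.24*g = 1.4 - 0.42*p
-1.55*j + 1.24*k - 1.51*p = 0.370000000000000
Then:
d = 0.21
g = 1.44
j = 0.14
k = 0.01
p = -0.38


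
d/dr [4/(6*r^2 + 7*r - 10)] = 4*(-12*r - 7)/(6*r^2 + 7*r - 10)^2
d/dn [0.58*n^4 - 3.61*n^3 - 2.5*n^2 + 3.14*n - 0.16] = 2.32*n^3 - 10.83*n^2 - 5.0*n + 3.14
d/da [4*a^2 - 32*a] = 8*a - 32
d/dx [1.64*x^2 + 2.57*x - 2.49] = 3.28*x + 2.57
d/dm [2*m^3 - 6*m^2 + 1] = 6*m*(m - 2)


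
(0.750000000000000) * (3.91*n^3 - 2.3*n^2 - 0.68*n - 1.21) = 2.9325*n^3 - 1.725*n^2 - 0.51*n - 0.9075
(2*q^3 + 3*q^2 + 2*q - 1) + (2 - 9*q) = 2*q^3 + 3*q^2 - 7*q + 1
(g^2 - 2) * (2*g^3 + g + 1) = 2*g^5 - 3*g^3 + g^2 - 2*g - 2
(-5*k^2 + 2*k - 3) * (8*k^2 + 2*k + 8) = -40*k^4 + 6*k^3 - 60*k^2 + 10*k - 24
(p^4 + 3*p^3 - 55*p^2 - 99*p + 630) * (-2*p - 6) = -2*p^5 - 12*p^4 + 92*p^3 + 528*p^2 - 666*p - 3780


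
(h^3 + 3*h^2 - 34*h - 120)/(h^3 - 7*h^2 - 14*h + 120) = (h + 5)/(h - 5)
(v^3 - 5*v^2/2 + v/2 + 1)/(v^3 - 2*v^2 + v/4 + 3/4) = 2*(v - 2)/(2*v - 3)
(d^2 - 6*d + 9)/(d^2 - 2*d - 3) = (d - 3)/(d + 1)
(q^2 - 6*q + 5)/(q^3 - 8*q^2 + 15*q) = (q - 1)/(q*(q - 3))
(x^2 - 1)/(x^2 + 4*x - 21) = (x^2 - 1)/(x^2 + 4*x - 21)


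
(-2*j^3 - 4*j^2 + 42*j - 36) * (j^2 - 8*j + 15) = -2*j^5 + 12*j^4 + 44*j^3 - 432*j^2 + 918*j - 540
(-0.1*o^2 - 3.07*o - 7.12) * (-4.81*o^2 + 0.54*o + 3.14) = 0.481*o^4 + 14.7127*o^3 + 32.2754*o^2 - 13.4846*o - 22.3568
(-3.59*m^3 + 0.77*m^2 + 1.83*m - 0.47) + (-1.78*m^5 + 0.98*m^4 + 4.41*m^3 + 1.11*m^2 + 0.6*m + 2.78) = -1.78*m^5 + 0.98*m^4 + 0.82*m^3 + 1.88*m^2 + 2.43*m + 2.31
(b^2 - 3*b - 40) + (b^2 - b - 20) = 2*b^2 - 4*b - 60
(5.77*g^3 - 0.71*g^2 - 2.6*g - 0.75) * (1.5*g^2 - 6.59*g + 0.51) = 8.655*g^5 - 39.0893*g^4 + 3.7216*g^3 + 15.6469*g^2 + 3.6165*g - 0.3825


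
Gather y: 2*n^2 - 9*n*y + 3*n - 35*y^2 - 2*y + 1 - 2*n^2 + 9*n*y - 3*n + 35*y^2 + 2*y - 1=0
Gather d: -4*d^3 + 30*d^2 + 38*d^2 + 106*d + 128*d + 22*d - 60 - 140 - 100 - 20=-4*d^3 + 68*d^2 + 256*d - 320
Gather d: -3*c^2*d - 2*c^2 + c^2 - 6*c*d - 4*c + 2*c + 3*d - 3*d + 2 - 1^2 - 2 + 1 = -c^2 - 2*c + d*(-3*c^2 - 6*c)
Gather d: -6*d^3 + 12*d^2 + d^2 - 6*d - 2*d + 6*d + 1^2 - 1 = -6*d^3 + 13*d^2 - 2*d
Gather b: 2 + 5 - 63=-56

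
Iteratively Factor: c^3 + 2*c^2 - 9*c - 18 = (c - 3)*(c^2 + 5*c + 6) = (c - 3)*(c + 2)*(c + 3)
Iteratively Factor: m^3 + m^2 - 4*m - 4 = (m - 2)*(m^2 + 3*m + 2) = (m - 2)*(m + 2)*(m + 1)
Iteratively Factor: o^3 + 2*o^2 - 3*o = (o - 1)*(o^2 + 3*o) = o*(o - 1)*(o + 3)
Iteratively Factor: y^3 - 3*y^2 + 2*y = (y)*(y^2 - 3*y + 2) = y*(y - 1)*(y - 2)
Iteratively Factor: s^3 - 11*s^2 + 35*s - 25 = (s - 5)*(s^2 - 6*s + 5) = (s - 5)*(s - 1)*(s - 5)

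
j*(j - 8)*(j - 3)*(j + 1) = j^4 - 10*j^3 + 13*j^2 + 24*j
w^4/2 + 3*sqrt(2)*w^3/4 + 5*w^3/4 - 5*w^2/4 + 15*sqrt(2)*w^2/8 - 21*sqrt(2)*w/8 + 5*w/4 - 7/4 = (w/2 + sqrt(2)/2)*(w - 1)*(w + 7/2)*(w + sqrt(2)/2)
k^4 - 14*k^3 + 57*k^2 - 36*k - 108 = (k - 6)^2*(k - 3)*(k + 1)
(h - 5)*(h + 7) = h^2 + 2*h - 35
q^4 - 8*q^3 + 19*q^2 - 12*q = q*(q - 4)*(q - 3)*(q - 1)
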